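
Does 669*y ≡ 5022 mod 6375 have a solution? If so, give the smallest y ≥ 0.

gcd(669, 6375) = 3, and 3 | 5022, so solutions exist.
Divide through by 3: 223*y ≡ 1674 (mod 2125).
223⁻¹ ≡ 162 (mod 2125).
y ≡ 162*1674 ≡ 1313 (mod 2125).
The smallest non-negative solution is y = 1313.

1313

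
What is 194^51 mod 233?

153

194^1 ≡ 194 (mod 233)
194^2 ≡ 194^2 = 37636 ≡ 123 (mod 233)
194^4 ≡ 123^2 = 15129 ≡ 217 (mod 233)
194^8 ≡ 217^2 = 47089 ≡ 23 (mod 233)
194^16 ≡ 23^2 = 529 ≡ 63 (mod 233)
194^32 ≡ 63^2 = 3969 ≡ 8 (mod 233)
194^51 = 194^32 * 194^16 * 194^2 * 194^1 ≡ 8 * 63 * 123 * 194 (mod 233).
Accumulate the product:
8 * 63 = 504 ≡ 38
38 * 123 = 4674 ≡ 14
14 * 194 = 2716 ≡ 153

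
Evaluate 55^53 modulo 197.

Compute successive squares:
53 in binary is 110101, i.e. 53 = 32 + 16 + 4 + 1.
55^1 ≡ 55 (mod 197)
55^2 ≡ 55^2 = 3025 ≡ 70 (mod 197)
55^4 ≡ 70^2 = 4900 ≡ 172 (mod 197)
55^8 ≡ 172^2 = 29584 ≡ 34 (mod 197)
55^16 ≡ 34^2 = 1156 ≡ 171 (mod 197)
55^32 ≡ 171^2 = 29241 ≡ 85 (mod 197)
55^53 = 55^32 · 55^16 · 55^4 · 55^1 ≡ 85 · 171 · 172 · 55 (mod 197).
Accumulate the product:
85 · 171 = 14535 ≡ 154
154 · 172 = 26488 ≡ 90
90 · 55 = 4950 ≡ 25

25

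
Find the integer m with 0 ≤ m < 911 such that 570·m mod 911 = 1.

Run the extended Euclidean algorithm:
911 = 1·570 + 341
570 = 1·341 + 229
341 = 1·229 + 112
229 = 2·112 + 5
112 = 22·5 + 2
5 = 2·2 + 1
2 = 2·1 + 0
gcd(570, 911) = 1, so the inverse exists.
Back-substitute for 1:
1 = 1·5 − 2·2
  = −2·112 + 45·5
  = 45·229 − 92·112
  = −92·341 + 137·229
  = 137·570 − 229·341
  = −229·911 + 366·570
So 570⁻¹ ≡ 366 (mod 911).

366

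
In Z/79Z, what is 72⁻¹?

By the extended Euclidean algorithm:
79 = 1*72 + 7
72 = 10*7 + 2
7 = 3*2 + 1
2 = 2*1 + 0
gcd(72, 79) = 1, so the inverse exists.
Back-substitute for 1:
1 = 1*7 − 3*2
  = −3*72 + 31*7
  = 31*79 − 34*72
So 72⁻¹ ≡ −34 ≡ 45 (mod 79).

45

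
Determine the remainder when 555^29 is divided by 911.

29 in binary is 11101, i.e. 29 = 16 + 8 + 4 + 1.
555^1 ≡ 555 (mod 911)
555^2 ≡ 555^2 = 308025 ≡ 107 (mod 911)
555^4 ≡ 107^2 = 11449 ≡ 517 (mod 911)
555^8 ≡ 517^2 = 267289 ≡ 366 (mod 911)
555^16 ≡ 366^2 = 133956 ≡ 39 (mod 911)
555^29 = 555^16 × 555^8 × 555^4 × 555^1 ≡ 39 × 366 × 517 × 555 (mod 911).
Accumulate the product:
39 × 366 = 14274 ≡ 609
609 × 517 = 314853 ≡ 558
558 × 555 = 309690 ≡ 861

861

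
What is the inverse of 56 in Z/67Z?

By the extended Euclidean algorithm:
67 = 1×56 + 11
56 = 5×11 + 1
11 = 11×1 + 0
gcd(56, 67) = 1, so the inverse exists.
Bézout: 1 = −5×67 + 6×56.
So 56⁻¹ ≡ 6 (mod 67).

6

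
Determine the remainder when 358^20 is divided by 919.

20 in binary is 10100, i.e. 20 = 16 + 4.
358^1 ≡ 358 (mod 919)
358^2 ≡ 358^2 = 128164 ≡ 423 (mod 919)
358^4 ≡ 423^2 = 178929 ≡ 643 (mod 919)
358^8 ≡ 643^2 = 413449 ≡ 818 (mod 919)
358^16 ≡ 818^2 = 669124 ≡ 92 (mod 919)
358^20 = 358^16 · 358^4 ≡ 92 · 643 (mod 919).
92 · 643 = 59156 ≡ 340 (mod 919).

340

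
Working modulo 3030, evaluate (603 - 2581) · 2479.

2108

603 - 2581 = -1978 ≡ 1052 (mod 3030)
1052 · 2479 = 2607908 ≡ 2108 (mod 3030)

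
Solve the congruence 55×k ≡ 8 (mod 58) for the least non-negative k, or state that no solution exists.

gcd(55, 58) = 1, so a unique solution mod 58 exists.
55⁻¹ ≡ 19 (mod 58).
k ≡ 19×8 ≡ 36 (mod 58).

36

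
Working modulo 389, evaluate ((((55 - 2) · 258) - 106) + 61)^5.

226

55 - 2 = 53
53 · 258 = 13674 ≡ 59 (mod 389)
59 - 106 = -47 ≡ 342 (mod 389)
342 + 61 = 403 ≡ 14 (mod 389)
(14)^5 ≡ 226 (mod 389)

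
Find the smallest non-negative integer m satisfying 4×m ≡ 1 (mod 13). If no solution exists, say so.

10

gcd(4, 13) = 1, so a unique solution mod 13 exists.
4⁻¹ ≡ 10 (mod 13).
m ≡ 10×1 ≡ 10 (mod 13).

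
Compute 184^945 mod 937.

132

Using repeated squaring:
945 in binary is 1110110001, i.e. 945 = 512 + 256 + 128 + 32 + 16 + 1.
184^1 ≡ 184 (mod 937)
184^2 ≡ 184^2 = 33856 ≡ 124 (mod 937)
184^4 ≡ 124^2 = 15376 ≡ 384 (mod 937)
184^8 ≡ 384^2 = 147456 ≡ 347 (mod 937)
184^16 ≡ 347^2 = 120409 ≡ 473 (mod 937)
184^32 ≡ 473^2 = 223729 ≡ 723 (mod 937)
184^64 ≡ 723^2 = 522729 ≡ 820 (mod 937)
184^128 ≡ 820^2 = 672400 ≡ 571 (mod 937)
184^256 ≡ 571^2 = 326041 ≡ 902 (mod 937)
184^512 ≡ 902^2 = 813604 ≡ 288 (mod 937)
184^945 = 184^512 × 184^256 × 184^128 × 184^32 × 184^16 × 184^1 ≡ 288 × 902 × 571 × 723 × 473 × 184 (mod 937).
Accumulate the product:
288 × 902 = 259776 ≡ 227
227 × 571 = 129617 ≡ 311
311 × 723 = 224853 ≡ 910
910 × 473 = 430430 ≡ 347
347 × 184 = 63848 ≡ 132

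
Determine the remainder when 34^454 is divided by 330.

Using repeated squaring:
454 in binary is 111000110, i.e. 454 = 256 + 128 + 64 + 4 + 2.
34^1 ≡ 34 (mod 330)
34^2 ≡ 34^2 = 1156 ≡ 166 (mod 330)
34^4 ≡ 166^2 = 27556 ≡ 166 (mod 330)
34^8 ≡ 166^2 = 27556 ≡ 166 (mod 330)
34^16 ≡ 166^2 = 27556 ≡ 166 (mod 330)
34^32 ≡ 166^2 = 27556 ≡ 166 (mod 330)
34^64 ≡ 166^2 = 27556 ≡ 166 (mod 330)
34^128 ≡ 166^2 = 27556 ≡ 166 (mod 330)
34^256 ≡ 166^2 = 27556 ≡ 166 (mod 330)
34^454 = 34^256 · 34^128 · 34^64 · 34^4 · 34^2 ≡ 166 · 166 · 166 · 166 · 166 (mod 330).
Accumulate the product:
166 · 166 = 27556 ≡ 166
166 · 166 = 27556 ≡ 166
166 · 166 = 27556 ≡ 166
166 · 166 = 27556 ≡ 166

166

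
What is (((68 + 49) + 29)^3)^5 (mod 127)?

68 + 49 = 117
117 + 29 = 146 ≡ 19 (mod 127)
(19)^3 ≡ 1 (mod 127)
(1)^5 ≡ 1 (mod 127)

1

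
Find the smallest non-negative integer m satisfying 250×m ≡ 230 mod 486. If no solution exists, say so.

gcd(250, 486) = 2, and 2 | 230, so solutions exist.
Divide through by 2: 125×m ≡ 115 mod 243.
125⁻¹ ≡ 35 (mod 243).
m ≡ 35×115 ≡ 137 (mod 243).
The smallest non-negative solution is m = 137.

137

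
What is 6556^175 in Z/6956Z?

1180

6556^1 ≡ 6556 (mod 6956)
6556^2 ≡ 6556^2 = 42981136 ≡ 12 (mod 6956)
6556^4 ≡ 12^2 = 144 (mod 6956)
6556^8 ≡ 144^2 = 20736 ≡ 6824 (mod 6956)
6556^16 ≡ 6824^2 = 46566976 ≡ 3512 (mod 6956)
6556^32 ≡ 3512^2 = 12334144 ≡ 1156 (mod 6956)
6556^64 ≡ 1156^2 = 1336336 ≡ 784 (mod 6956)
6556^128 ≡ 784^2 = 614656 ≡ 2528 (mod 6956)
6556^175 = 6556^128 * 6556^32 * 6556^8 * 6556^4 * 6556^2 * 6556^1 ≡ 2528 * 1156 * 6824 * 144 * 12 * 6556 (mod 6956).
Accumulate the product:
2528 * 1156 = 2922368 ≡ 848
848 * 6824 = 5786752 ≡ 6316
6316 * 144 = 909504 ≡ 5224
5224 * 12 = 62688 ≡ 84
84 * 6556 = 550704 ≡ 1180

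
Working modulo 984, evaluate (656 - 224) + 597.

45

656 - 224 = 432
432 + 597 = 1029 ≡ 45 (mod 984)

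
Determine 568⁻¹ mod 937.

937 = 1·568 + 369
568 = 1·369 + 199
369 = 1·199 + 170
199 = 1·170 + 29
170 = 5·29 + 25
29 = 1·25 + 4
25 = 6·4 + 1
4 = 4·1 + 0
gcd(568, 937) = 1, so the inverse exists.
Back-substitute for 1:
1 = 1·25 − 6·4
  = −6·29 + 7·25
  = 7·170 − 41·29
  = −41·199 + 48·170
  = 48·369 − 89·199
  = −89·568 + 137·369
  = 137·937 − 226·568
So 568⁻¹ ≡ −226 ≡ 711 (mod 937).

711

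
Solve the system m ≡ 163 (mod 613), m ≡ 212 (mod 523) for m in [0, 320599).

274787

613⁻¹ mod 523: 613×308 ≡ 1 (mod 523), so 613⁻¹ ≡ 308.
m = 163 + 613×((212 − 163)×308 mod 523) = 163 + 613×448 = 274787.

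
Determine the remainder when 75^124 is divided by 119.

30

Compute successive squares:
124 in binary is 1111100, i.e. 124 = 64 + 32 + 16 + 8 + 4.
75^1 ≡ 75 (mod 119)
75^2 ≡ 75^2 = 5625 ≡ 32 (mod 119)
75^4 ≡ 32^2 = 1024 ≡ 72 (mod 119)
75^8 ≡ 72^2 = 5184 ≡ 67 (mod 119)
75^16 ≡ 67^2 = 4489 ≡ 86 (mod 119)
75^32 ≡ 86^2 = 7396 ≡ 18 (mod 119)
75^64 ≡ 18^2 = 324 ≡ 86 (mod 119)
75^124 = 75^64 * 75^32 * 75^16 * 75^8 * 75^4 ≡ 86 * 18 * 86 * 67 * 72 (mod 119).
Accumulate the product:
86 * 18 = 1548 ≡ 1
1 * 86 = 86
86 * 67 = 5762 ≡ 50
50 * 72 = 3600 ≡ 30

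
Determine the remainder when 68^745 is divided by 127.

745 in binary is 1011101001, i.e. 745 = 512 + 128 + 64 + 32 + 8 + 1.
68^1 ≡ 68 (mod 127)
68^2 ≡ 68^2 = 4624 ≡ 52 (mod 127)
68^4 ≡ 52^2 = 2704 ≡ 37 (mod 127)
68^8 ≡ 37^2 = 1369 ≡ 99 (mod 127)
68^16 ≡ 99^2 = 9801 ≡ 22 (mod 127)
68^32 ≡ 22^2 = 484 ≡ 103 (mod 127)
68^64 ≡ 103^2 = 10609 ≡ 68 (mod 127)
68^128 ≡ 68^2 = 4624 ≡ 52 (mod 127)
68^256 ≡ 52^2 = 2704 ≡ 37 (mod 127)
68^512 ≡ 37^2 = 1369 ≡ 99 (mod 127)
68^745 = 68^512 * 68^128 * 68^64 * 68^32 * 68^8 * 68^1 ≡ 99 * 52 * 68 * 103 * 99 * 68 (mod 127).
Accumulate the product:
99 * 52 = 5148 ≡ 68
68 * 68 = 4624 ≡ 52
52 * 103 = 5356 ≡ 22
22 * 99 = 2178 ≡ 19
19 * 68 = 1292 ≡ 22

22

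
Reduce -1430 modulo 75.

-1430 = -20*75 + 70, so -1430 ≡ 70 (mod 75).

70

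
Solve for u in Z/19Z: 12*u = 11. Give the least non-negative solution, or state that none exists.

gcd(12, 19) = 1, so a unique solution mod 19 exists.
12⁻¹ ≡ 8 (mod 19).
u ≡ 8*11 ≡ 12 (mod 19).

12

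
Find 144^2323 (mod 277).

160

Compute successive squares:
2323 in binary is 100100010011, i.e. 2323 = 2048 + 256 + 16 + 2 + 1.
144^1 ≡ 144 (mod 277)
144^2 ≡ 144^2 = 20736 ≡ 238 (mod 277)
144^4 ≡ 238^2 = 56644 ≡ 136 (mod 277)
144^8 ≡ 136^2 = 18496 ≡ 214 (mod 277)
144^16 ≡ 214^2 = 45796 ≡ 91 (mod 277)
144^32 ≡ 91^2 = 8281 ≡ 248 (mod 277)
144^64 ≡ 248^2 = 61504 ≡ 10 (mod 277)
144^128 ≡ 10^2 = 100 (mod 277)
144^256 ≡ 100^2 = 10000 ≡ 28 (mod 277)
144^512 ≡ 28^2 = 784 ≡ 230 (mod 277)
144^1024 ≡ 230^2 = 52900 ≡ 270 (mod 277)
144^2048 ≡ 270^2 = 72900 ≡ 49 (mod 277)
144^2323 = 144^2048 × 144^256 × 144^16 × 144^2 × 144^1 ≡ 49 × 28 × 91 × 238 × 144 (mod 277).
Accumulate the product:
49 × 28 = 1372 ≡ 264
264 × 91 = 24024 ≡ 202
202 × 238 = 48076 ≡ 155
155 × 144 = 22320 ≡ 160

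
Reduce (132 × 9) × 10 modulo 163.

144

132 × 9 = 1188 ≡ 47 (mod 163)
47 × 10 = 470 ≡ 144 (mod 163)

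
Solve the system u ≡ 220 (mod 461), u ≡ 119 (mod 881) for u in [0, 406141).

461⁻¹ mod 881: 461*86 ≡ 1 (mod 881), so 461⁻¹ ≡ 86.
u = 220 + 461*((119 − 220)*86 mod 881) = 220 + 461*124 = 57384.
Check: 57384 mod 461 = 220, 57384 mod 881 = 119. ✓

57384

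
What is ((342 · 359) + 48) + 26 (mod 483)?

170

342 · 359 = 122778 ≡ 96 (mod 483)
96 + 48 = 144
144 + 26 = 170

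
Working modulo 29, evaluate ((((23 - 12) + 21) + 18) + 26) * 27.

23 - 12 = 11
11 + 21 = 32 ≡ 3 (mod 29)
3 + 18 = 21
21 + 26 = 47 ≡ 18 (mod 29)
18 * 27 = 486 ≡ 22 (mod 29)

22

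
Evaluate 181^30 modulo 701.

30 in binary is 11110, i.e. 30 = 16 + 8 + 4 + 2.
181^1 ≡ 181 (mod 701)
181^2 ≡ 181^2 = 32761 ≡ 515 (mod 701)
181^4 ≡ 515^2 = 265225 ≡ 247 (mod 701)
181^8 ≡ 247^2 = 61009 ≡ 22 (mod 701)
181^16 ≡ 22^2 = 484 (mod 701)
181^30 = 181^16 * 181^8 * 181^4 * 181^2 ≡ 484 * 22 * 247 * 515 (mod 701).
Accumulate the product:
484 * 22 = 10648 ≡ 133
133 * 247 = 32851 ≡ 605
605 * 515 = 311575 ≡ 331

331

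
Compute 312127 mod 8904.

312127 = 35·8904 + 487, so 312127 ≡ 487 (mod 8904).

487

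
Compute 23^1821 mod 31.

23

Compute successive squares:
1821 in binary is 11100011101, i.e. 1821 = 1024 + 512 + 256 + 16 + 8 + 4 + 1.
23^1 ≡ 23 (mod 31)
23^2 ≡ 23^2 = 529 ≡ 2 (mod 31)
23^4 ≡ 2^2 = 4 (mod 31)
23^8 ≡ 4^2 = 16 (mod 31)
23^16 ≡ 16^2 = 256 ≡ 8 (mod 31)
23^32 ≡ 8^2 = 64 ≡ 2 (mod 31)
23^64 ≡ 2^2 = 4 (mod 31)
23^128 ≡ 4^2 = 16 (mod 31)
23^256 ≡ 16^2 = 256 ≡ 8 (mod 31)
23^512 ≡ 8^2 = 64 ≡ 2 (mod 31)
23^1024 ≡ 2^2 = 4 (mod 31)
23^1821 = 23^1024 · 23^512 · 23^256 · 23^16 · 23^8 · 23^4 · 23^1 ≡ 4 · 2 · 8 · 8 · 16 · 4 · 23 (mod 31).
Accumulate the product:
4 · 2 = 8
8 · 8 = 64 ≡ 2
2 · 8 = 16
16 · 16 = 256 ≡ 8
8 · 4 = 32 ≡ 1
1 · 23 = 23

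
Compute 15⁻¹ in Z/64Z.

Apply the Euclidean algorithm and back-substitute:
64 = 4·15 + 4
15 = 3·4 + 3
4 = 1·3 + 1
3 = 3·1 + 0
gcd(15, 64) = 1, so the inverse exists.
Bézout: 1 = 4·64 − 17·15.
So 15⁻¹ ≡ −17 ≡ 47 (mod 64).

47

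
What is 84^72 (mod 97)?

75

Using repeated squaring:
84^1 ≡ 84 (mod 97)
84^2 ≡ 84^2 = 7056 ≡ 72 (mod 97)
84^4 ≡ 72^2 = 5184 ≡ 43 (mod 97)
84^8 ≡ 43^2 = 1849 ≡ 6 (mod 97)
84^16 ≡ 6^2 = 36 (mod 97)
84^32 ≡ 36^2 = 1296 ≡ 35 (mod 97)
84^64 ≡ 35^2 = 1225 ≡ 61 (mod 97)
84^72 = 84^64 · 84^8 ≡ 61 · 6 (mod 97).
61 · 6 = 366 ≡ 75 (mod 97).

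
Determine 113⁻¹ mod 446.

By the extended Euclidean algorithm:
446 = 3*113 + 107
113 = 1*107 + 6
107 = 17*6 + 5
6 = 1*5 + 1
5 = 5*1 + 0
gcd(113, 446) = 1, so the inverse exists.
Back-substitute for 1:
1 = 1*6 − 1*5
  = −1*107 + 18*6
  = 18*113 − 19*107
  = −19*446 + 75*113
So 113⁻¹ ≡ 75 (mod 446).

75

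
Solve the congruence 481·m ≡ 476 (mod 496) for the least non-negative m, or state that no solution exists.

gcd(481, 496) = 1, so a unique solution mod 496 exists.
481⁻¹ ≡ 33 (mod 496).
m ≡ 33·476 ≡ 332 (mod 496).

332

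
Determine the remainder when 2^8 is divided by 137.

By square-and-multiply:
2^1 ≡ 2 (mod 137)
2^2 ≡ 2^2 = 4 (mod 137)
2^4 ≡ 4^2 = 16 (mod 137)
2^8 ≡ 16^2 = 256 ≡ 119 (mod 137)
So 2^8 ≡ 119 (mod 137).

119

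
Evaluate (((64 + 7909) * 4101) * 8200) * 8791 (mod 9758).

64 + 7909 = 7973
7973 * 4101 = 32697273 ≡ 7973 (mod 9758)
7973 * 8200 = 65378600 ≡ 0 (mod 9758)
0 * 8791 = 0

0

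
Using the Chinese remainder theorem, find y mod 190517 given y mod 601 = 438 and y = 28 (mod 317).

175329

601⁻¹ mod 317: 601×48 ≡ 1 (mod 317), so 601⁻¹ ≡ 48.
y = 438 + 601×((28 − 438)×48 mod 317) = 438 + 601×291 = 175329.
Check: 175329 mod 601 = 438, 175329 mod 317 = 28. ✓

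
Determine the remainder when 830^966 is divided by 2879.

2411

By square-and-multiply:
966 in binary is 1111000110, i.e. 966 = 512 + 256 + 128 + 64 + 4 + 2.
830^1 ≡ 830 (mod 2879)
830^2 ≡ 830^2 = 688900 ≡ 819 (mod 2879)
830^4 ≡ 819^2 = 670761 ≡ 2833 (mod 2879)
830^8 ≡ 2833^2 = 8025889 ≡ 2116 (mod 2879)
830^16 ≡ 2116^2 = 4477456 ≡ 611 (mod 2879)
830^32 ≡ 611^2 = 373321 ≡ 1930 (mod 2879)
830^64 ≡ 1930^2 = 3724900 ≡ 2353 (mod 2879)
830^128 ≡ 2353^2 = 5536609 ≡ 292 (mod 2879)
830^256 ≡ 292^2 = 85264 ≡ 1773 (mod 2879)
830^512 ≡ 1773^2 = 3143529 ≡ 2540 (mod 2879)
830^966 = 830^512 * 830^256 * 830^128 * 830^64 * 830^4 * 830^2 ≡ 2540 * 1773 * 292 * 2353 * 2833 * 819 (mod 2879).
Accumulate the product:
2540 * 1773 = 4503420 ≡ 664
664 * 292 = 193888 ≡ 995
995 * 2353 = 2341235 ≡ 608
608 * 2833 = 1722464 ≡ 822
822 * 819 = 673218 ≡ 2411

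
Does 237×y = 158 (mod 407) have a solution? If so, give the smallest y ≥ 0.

272

gcd(237, 407) = 1, so a unique solution mod 407 exists.
237⁻¹ ≡ 79 (mod 407).
y ≡ 79×158 ≡ 272 (mod 407).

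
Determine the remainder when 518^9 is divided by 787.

518^1 ≡ 518 (mod 787)
518^2 ≡ 518^2 = 268324 ≡ 744 (mod 787)
518^4 ≡ 744^2 = 553536 ≡ 275 (mod 787)
518^8 ≡ 275^2 = 75625 ≡ 73 (mod 787)
518^9 = 518^8 * 518^1 ≡ 73 * 518 (mod 787).
73 * 518 = 37814 ≡ 38 (mod 787).

38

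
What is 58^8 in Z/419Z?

By square-and-multiply:
58^1 ≡ 58 (mod 419)
58^2 ≡ 58^2 = 3364 ≡ 12 (mod 419)
58^4 ≡ 12^2 = 144 (mod 419)
58^8 ≡ 144^2 = 20736 ≡ 205 (mod 419)
So 58^8 ≡ 205 (mod 419).

205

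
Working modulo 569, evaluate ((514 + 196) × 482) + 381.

514 + 196 = 710 ≡ 141 (mod 569)
141 × 482 = 67962 ≡ 251 (mod 569)
251 + 381 = 632 ≡ 63 (mod 569)

63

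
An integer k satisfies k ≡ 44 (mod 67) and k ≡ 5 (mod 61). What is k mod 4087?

1652

67⁻¹ mod 61: 67·51 ≡ 1 (mod 61), so 67⁻¹ ≡ 51.
k = 44 + 67·((5 − 44)·51 mod 61) = 44 + 67·24 = 1652.
Check: 1652 mod 67 = 44, 1652 mod 61 = 5. ✓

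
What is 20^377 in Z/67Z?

61

377 in binary is 101111001, i.e. 377 = 256 + 64 + 32 + 16 + 8 + 1.
20^1 ≡ 20 (mod 67)
20^2 ≡ 20^2 = 400 ≡ 65 (mod 67)
20^4 ≡ 65^2 = 4225 ≡ 4 (mod 67)
20^8 ≡ 4^2 = 16 (mod 67)
20^16 ≡ 16^2 = 256 ≡ 55 (mod 67)
20^32 ≡ 55^2 = 3025 ≡ 10 (mod 67)
20^64 ≡ 10^2 = 100 ≡ 33 (mod 67)
20^128 ≡ 33^2 = 1089 ≡ 17 (mod 67)
20^256 ≡ 17^2 = 289 ≡ 21 (mod 67)
20^377 = 20^256 × 20^64 × 20^32 × 20^16 × 20^8 × 20^1 ≡ 21 × 33 × 10 × 55 × 16 × 20 (mod 67).
Accumulate the product:
21 × 33 = 693 ≡ 23
23 × 10 = 230 ≡ 29
29 × 55 = 1595 ≡ 54
54 × 16 = 864 ≡ 60
60 × 20 = 1200 ≡ 61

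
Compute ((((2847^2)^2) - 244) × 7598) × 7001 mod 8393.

(2847)^2 ≡ 6164 (mod 8393)
(6164)^2 ≡ 8178 (mod 8393)
8178 - 244 = 7934
7934 × 7598 = 60282532 ≡ 4006 (mod 8393)
4006 × 7001 = 28046006 ≡ 4993 (mod 8393)

4993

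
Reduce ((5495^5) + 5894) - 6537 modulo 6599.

4129

(5495)^5 ≡ 4772 (mod 6599)
4772 + 5894 = 10666 ≡ 4067 (mod 6599)
4067 - 6537 = -2470 ≡ 4129 (mod 6599)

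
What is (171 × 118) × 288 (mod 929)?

369

171 × 118 = 20178 ≡ 669 (mod 929)
669 × 288 = 192672 ≡ 369 (mod 929)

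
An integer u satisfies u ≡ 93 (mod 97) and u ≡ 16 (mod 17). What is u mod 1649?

97⁻¹ mod 17: 97·10 ≡ 1 (mod 17), so 97⁻¹ ≡ 10.
u = 93 + 97·((16 − 93)·10 mod 17) = 93 + 97·12 = 1257.

1257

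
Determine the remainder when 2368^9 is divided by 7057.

2368^1 ≡ 2368 (mod 7057)
2368^2 ≡ 2368^2 = 5607424 ≡ 4166 (mod 7057)
2368^4 ≡ 4166^2 = 17355556 ≡ 2393 (mod 7057)
2368^8 ≡ 2393^2 = 5726449 ≡ 3222 (mod 7057)
2368^9 = 2368^8 * 2368^1 ≡ 3222 * 2368 (mod 7057).
3222 * 2368 = 7629696 ≡ 1079 (mod 7057).

1079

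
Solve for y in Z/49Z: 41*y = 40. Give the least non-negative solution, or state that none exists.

44

gcd(41, 49) = 1, so a unique solution mod 49 exists.
41⁻¹ ≡ 6 (mod 49).
y ≡ 6*40 ≡ 44 (mod 49).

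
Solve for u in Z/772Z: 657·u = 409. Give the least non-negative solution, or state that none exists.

77

gcd(657, 772) = 1, so a unique solution mod 772 exists.
657⁻¹ ≡ 725 (mod 772).
u ≡ 725·409 ≡ 77 (mod 772).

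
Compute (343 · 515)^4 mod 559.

1

343 · 515 = 176645 ≡ 1 (mod 559)
(1)^4 ≡ 1 (mod 559)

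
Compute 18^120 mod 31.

120 in binary is 1111000, i.e. 120 = 64 + 32 + 16 + 8.
18^1 ≡ 18 (mod 31)
18^2 ≡ 18^2 = 324 ≡ 14 (mod 31)
18^4 ≡ 14^2 = 196 ≡ 10 (mod 31)
18^8 ≡ 10^2 = 100 ≡ 7 (mod 31)
18^16 ≡ 7^2 = 49 ≡ 18 (mod 31)
18^32 ≡ 18^2 = 324 ≡ 14 (mod 31)
18^64 ≡ 14^2 = 196 ≡ 10 (mod 31)
18^120 = 18^64 × 18^32 × 18^16 × 18^8 ≡ 10 × 14 × 18 × 7 (mod 31).
Accumulate the product:
10 × 14 = 140 ≡ 16
16 × 18 = 288 ≡ 9
9 × 7 = 63 ≡ 1

1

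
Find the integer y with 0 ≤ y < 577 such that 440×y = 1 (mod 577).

Apply the Euclidean algorithm and back-substitute:
577 = 1×440 + 137
440 = 3×137 + 29
137 = 4×29 + 21
29 = 1×21 + 8
21 = 2×8 + 5
8 = 1×5 + 3
5 = 1×3 + 2
3 = 1×2 + 1
2 = 2×1 + 0
gcd(440, 577) = 1, so the inverse exists.
Back-substitute for 1:
1 = 1×3 − 1×2
  = −1×5 + 2×3
  = 2×8 − 3×5
  = −3×21 + 8×8
  = 8×29 − 11×21
  = −11×137 + 52×29
  = 52×440 − 167×137
  = −167×577 + 219×440
So 440⁻¹ ≡ 219 (mod 577).

219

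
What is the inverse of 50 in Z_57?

57 = 1×50 + 7
50 = 7×7 + 1
7 = 7×1 + 0
gcd(50, 57) = 1, so the inverse exists.
Bézout: 1 = −7×57 + 8×50.
So 50⁻¹ ≡ 8 (mod 57).

8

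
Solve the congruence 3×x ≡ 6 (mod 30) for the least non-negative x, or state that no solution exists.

2

gcd(3, 30) = 3, and 3 | 6, so solutions exist.
Divide through by 3: 1×x = 2 (mod 10).
1⁻¹ ≡ 1 (mod 10).
x ≡ 1×2 ≡ 2 (mod 10).
The smallest non-negative solution is x = 2.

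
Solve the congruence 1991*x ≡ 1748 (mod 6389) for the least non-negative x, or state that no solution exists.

2629

gcd(1991, 6389) = 1, so a unique solution mod 6389 exists.
1991⁻¹ ≡ 3302 (mod 6389).
x ≡ 3302*1748 ≡ 2629 (mod 6389).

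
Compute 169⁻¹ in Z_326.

Apply the Euclidean algorithm and back-substitute:
326 = 1·169 + 157
169 = 1·157 + 12
157 = 13·12 + 1
12 = 12·1 + 0
gcd(169, 326) = 1, so the inverse exists.
Bézout: 1 = 14·326 − 27·169.
So 169⁻¹ ≡ −27 ≡ 299 (mod 326).

299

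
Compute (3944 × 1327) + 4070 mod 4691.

3944 × 1327 = 5233688 ≡ 3223 (mod 4691)
3223 + 4070 = 7293 ≡ 2602 (mod 4691)

2602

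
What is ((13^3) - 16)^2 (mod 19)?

(13)^3 ≡ 12 (mod 19)
12 - 16 = -4 ≡ 15 (mod 19)
(15)^2 ≡ 16 (mod 19)

16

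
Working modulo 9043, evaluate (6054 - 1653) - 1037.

3364

6054 - 1653 = 4401
4401 - 1037 = 3364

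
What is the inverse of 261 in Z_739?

252

739 = 2×261 + 217
261 = 1×217 + 44
217 = 4×44 + 41
44 = 1×41 + 3
41 = 13×3 + 2
3 = 1×2 + 1
2 = 2×1 + 0
gcd(261, 739) = 1, so the inverse exists.
Bézout: 1 = −89×739 + 252×261.
So 261⁻¹ ≡ 252 (mod 739).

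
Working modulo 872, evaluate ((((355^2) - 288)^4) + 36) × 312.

88

(355)^2 ≡ 457 (mod 872)
457 - 288 = 169
(169)^4 ≡ 9 (mod 872)
9 + 36 = 45
45 × 312 = 14040 ≡ 88 (mod 872)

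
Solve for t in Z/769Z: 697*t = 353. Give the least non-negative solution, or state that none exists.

gcd(697, 769) = 1, so a unique solution mod 769 exists.
697⁻¹ ≡ 267 (mod 769).
t ≡ 267*353 ≡ 433 (mod 769).

433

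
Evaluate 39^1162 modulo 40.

Using repeated squaring:
39^1 ≡ 39 (mod 40)
39^2 ≡ 39^2 = 1521 ≡ 1 (mod 40)
39^4 ≡ 1^2 = 1 (mod 40)
39^8 ≡ 1^2 = 1 (mod 40)
39^16 ≡ 1^2 = 1 (mod 40)
39^32 ≡ 1^2 = 1 (mod 40)
39^64 ≡ 1^2 = 1 (mod 40)
39^128 ≡ 1^2 = 1 (mod 40)
39^256 ≡ 1^2 = 1 (mod 40)
39^512 ≡ 1^2 = 1 (mod 40)
39^1024 ≡ 1^2 = 1 (mod 40)
39^1162 = 39^1024 * 39^128 * 39^8 * 39^2 ≡ 1 * 1 * 1 * 1 (mod 40).
Accumulate the product:
1 * 1 = 1
1 * 1 = 1
1 * 1 = 1

1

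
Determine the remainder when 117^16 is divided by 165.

By square-and-multiply:
117^1 ≡ 117 (mod 165)
117^2 ≡ 117^2 = 13689 ≡ 159 (mod 165)
117^4 ≡ 159^2 = 25281 ≡ 36 (mod 165)
117^8 ≡ 36^2 = 1296 ≡ 141 (mod 165)
117^16 ≡ 141^2 = 19881 ≡ 81 (mod 165)
So 117^16 ≡ 81 (mod 165).

81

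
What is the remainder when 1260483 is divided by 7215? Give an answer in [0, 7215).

1260483 = 174*7215 + 5073, so 1260483 ≡ 5073 (mod 7215).

5073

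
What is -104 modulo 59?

-104 = -2*59 + 14, so -104 ≡ 14 (mod 59).

14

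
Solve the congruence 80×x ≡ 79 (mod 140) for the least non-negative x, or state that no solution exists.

no solution

gcd(80, 140) = 20, and 20 does not divide 79.
So the congruence has no solution.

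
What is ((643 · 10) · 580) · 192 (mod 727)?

690

643 · 10 = 6430 ≡ 614 (mod 727)
614 · 580 = 356120 ≡ 617 (mod 727)
617 · 192 = 118464 ≡ 690 (mod 727)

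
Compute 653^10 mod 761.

195

10 in binary is 1010, i.e. 10 = 8 + 2.
653^1 ≡ 653 (mod 761)
653^2 ≡ 653^2 = 426409 ≡ 249 (mod 761)
653^4 ≡ 249^2 = 62001 ≡ 360 (mod 761)
653^8 ≡ 360^2 = 129600 ≡ 230 (mod 761)
653^10 = 653^8 × 653^2 ≡ 230 × 249 (mod 761).
230 × 249 = 57270 ≡ 195 (mod 761).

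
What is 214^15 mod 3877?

15 in binary is 1111, i.e. 15 = 8 + 4 + 2 + 1.
214^1 ≡ 214 (mod 3877)
214^2 ≡ 214^2 = 45796 ≡ 3149 (mod 3877)
214^4 ≡ 3149^2 = 9916201 ≡ 2712 (mod 3877)
214^8 ≡ 2712^2 = 7354944 ≡ 275 (mod 3877)
214^15 = 214^8 · 214^4 · 214^2 · 214^1 ≡ 275 · 2712 · 3149 · 214 (mod 3877).
Accumulate the product:
275 · 2712 = 745800 ≡ 1416
1416 · 3149 = 4458984 ≡ 434
434 · 214 = 92876 ≡ 3705

3705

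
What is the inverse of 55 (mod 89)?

34

Apply the Euclidean algorithm and back-substitute:
89 = 1*55 + 34
55 = 1*34 + 21
34 = 1*21 + 13
21 = 1*13 + 8
13 = 1*8 + 5
8 = 1*5 + 3
5 = 1*3 + 2
3 = 1*2 + 1
2 = 2*1 + 0
gcd(55, 89) = 1, so the inverse exists.
Back-substitute for 1:
1 = 1*3 − 1*2
  = −1*5 + 2*3
  = 2*8 − 3*5
  = −3*13 + 5*8
  = 5*21 − 8*13
  = −8*34 + 13*21
  = 13*55 − 21*34
  = −21*89 + 34*55
So 55⁻¹ ≡ 34 (mod 89).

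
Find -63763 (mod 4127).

2269

-63763 = -16×4127 + 2269, so -63763 ≡ 2269 (mod 4127).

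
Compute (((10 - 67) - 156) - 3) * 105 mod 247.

44

10 - 67 = -57 ≡ 190 (mod 247)
190 - 156 = 34
34 - 3 = 31
31 * 105 = 3255 ≡ 44 (mod 247)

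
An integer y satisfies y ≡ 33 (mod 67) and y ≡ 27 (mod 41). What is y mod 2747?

1708

67⁻¹ mod 41: 67·30 ≡ 1 (mod 41), so 67⁻¹ ≡ 30.
y = 33 + 67·((27 − 33)·30 mod 41) = 33 + 67·25 = 1708.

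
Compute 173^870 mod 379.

159

Using repeated squaring:
870 in binary is 1101100110, i.e. 870 = 512 + 256 + 64 + 32 + 4 + 2.
173^1 ≡ 173 (mod 379)
173^2 ≡ 173^2 = 29929 ≡ 367 (mod 379)
173^4 ≡ 367^2 = 134689 ≡ 144 (mod 379)
173^8 ≡ 144^2 = 20736 ≡ 270 (mod 379)
173^16 ≡ 270^2 = 72900 ≡ 132 (mod 379)
173^32 ≡ 132^2 = 17424 ≡ 369 (mod 379)
173^64 ≡ 369^2 = 136161 ≡ 100 (mod 379)
173^128 ≡ 100^2 = 10000 ≡ 146 (mod 379)
173^256 ≡ 146^2 = 21316 ≡ 92 (mod 379)
173^512 ≡ 92^2 = 8464 ≡ 126 (mod 379)
173^870 = 173^512 · 173^256 · 173^64 · 173^32 · 173^4 · 173^2 ≡ 126 · 92 · 100 · 369 · 144 · 367 (mod 379).
Accumulate the product:
126 · 92 = 11592 ≡ 222
222 · 100 = 22200 ≡ 218
218 · 369 = 80442 ≡ 94
94 · 144 = 13536 ≡ 271
271 · 367 = 99457 ≡ 159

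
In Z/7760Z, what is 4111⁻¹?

991

7760 = 1*4111 + 3649
4111 = 1*3649 + 462
3649 = 7*462 + 415
462 = 1*415 + 47
415 = 8*47 + 39
47 = 1*39 + 8
39 = 4*8 + 7
8 = 1*7 + 1
7 = 7*1 + 0
gcd(4111, 7760) = 1, so the inverse exists.
Back-substitute for 1:
1 = 1*8 − 1*7
  = −1*39 + 5*8
  = 5*47 − 6*39
  = −6*415 + 53*47
  = 53*462 − 59*415
  = −59*3649 + 466*462
  = 466*4111 − 525*3649
  = −525*7760 + 991*4111
So 4111⁻¹ ≡ 991 (mod 7760).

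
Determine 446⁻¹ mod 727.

282

Apply the Euclidean algorithm and back-substitute:
727 = 1·446 + 281
446 = 1·281 + 165
281 = 1·165 + 116
165 = 1·116 + 49
116 = 2·49 + 18
49 = 2·18 + 13
18 = 1·13 + 5
13 = 2·5 + 3
5 = 1·3 + 2
3 = 1·2 + 1
2 = 2·1 + 0
gcd(446, 727) = 1, so the inverse exists.
Back-substitute for 1:
1 = 1·3 − 1·2
  = −1·5 + 2·3
  = 2·13 − 5·5
  = −5·18 + 7·13
  = 7·49 − 19·18
  = −19·116 + 45·49
  = 45·165 − 64·116
  = −64·281 + 109·165
  = 109·446 − 173·281
  = −173·727 + 282·446
So 446⁻¹ ≡ 282 (mod 727).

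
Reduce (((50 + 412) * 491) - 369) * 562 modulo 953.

864

50 + 412 = 462
462 * 491 = 226842 ≡ 28 (mod 953)
28 - 369 = -341 ≡ 612 (mod 953)
612 * 562 = 343944 ≡ 864 (mod 953)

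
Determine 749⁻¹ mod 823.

Run the extended Euclidean algorithm:
823 = 1*749 + 74
749 = 10*74 + 9
74 = 8*9 + 2
9 = 4*2 + 1
2 = 2*1 + 0
gcd(749, 823) = 1, so the inverse exists.
Back-substitute for 1:
1 = 1*9 − 4*2
  = −4*74 + 33*9
  = 33*749 − 334*74
  = −334*823 + 367*749
So 749⁻¹ ≡ 367 (mod 823).

367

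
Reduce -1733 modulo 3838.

-1733 = -1×3838 + 2105, so -1733 ≡ 2105 (mod 3838).

2105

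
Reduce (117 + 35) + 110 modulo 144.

118

117 + 35 = 152 ≡ 8 (mod 144)
8 + 110 = 118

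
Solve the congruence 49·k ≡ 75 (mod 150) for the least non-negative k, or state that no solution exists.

gcd(49, 150) = 1, so a unique solution mod 150 exists.
49⁻¹ ≡ 49 (mod 150).
k ≡ 49·75 ≡ 75 (mod 150).

75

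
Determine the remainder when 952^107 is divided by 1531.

By square-and-multiply:
107 in binary is 1101011, i.e. 107 = 64 + 32 + 8 + 2 + 1.
952^1 ≡ 952 (mod 1531)
952^2 ≡ 952^2 = 906304 ≡ 1483 (mod 1531)
952^4 ≡ 1483^2 = 2199289 ≡ 773 (mod 1531)
952^8 ≡ 773^2 = 597529 ≡ 439 (mod 1531)
952^16 ≡ 439^2 = 192721 ≡ 1346 (mod 1531)
952^32 ≡ 1346^2 = 1811716 ≡ 543 (mod 1531)
952^64 ≡ 543^2 = 294849 ≡ 897 (mod 1531)
952^107 = 952^64 * 952^32 * 952^8 * 952^2 * 952^1 ≡ 897 * 543 * 439 * 1483 * 952 (mod 1531).
Accumulate the product:
897 * 543 = 487071 ≡ 213
213 * 439 = 93507 ≡ 116
116 * 1483 = 172028 ≡ 556
556 * 952 = 529312 ≡ 1117

1117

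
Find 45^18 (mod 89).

Using repeated squaring:
18 in binary is 10010, i.e. 18 = 16 + 2.
45^1 ≡ 45 (mod 89)
45^2 ≡ 45^2 = 2025 ≡ 67 (mod 89)
45^4 ≡ 67^2 = 4489 ≡ 39 (mod 89)
45^8 ≡ 39^2 = 1521 ≡ 8 (mod 89)
45^16 ≡ 8^2 = 64 (mod 89)
45^18 = 45^16 · 45^2 ≡ 64 · 67 (mod 89).
64 · 67 = 4288 ≡ 16 (mod 89).

16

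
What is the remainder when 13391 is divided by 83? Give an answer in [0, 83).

28

13391 = 161·83 + 28, so 13391 ≡ 28 (mod 83).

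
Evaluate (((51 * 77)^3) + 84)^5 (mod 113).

33

51 * 77 = 3927 ≡ 85 (mod 113)
(85)^3 ≡ 83 (mod 113)
83 + 84 = 167 ≡ 54 (mod 113)
(54)^5 ≡ 33 (mod 113)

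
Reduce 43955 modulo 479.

366

43955 = 91×479 + 366, so 43955 ≡ 366 (mod 479).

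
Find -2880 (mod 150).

120

-2880 = -20·150 + 120, so -2880 ≡ 120 (mod 150).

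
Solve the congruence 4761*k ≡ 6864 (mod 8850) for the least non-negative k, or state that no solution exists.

1074

gcd(4761, 8850) = 3, and 3 | 6864, so solutions exist.
Divide through by 3: 1587*k ≡ 2288 mod 2950.
1587⁻¹ ≡ 2173 (mod 2950).
k ≡ 2173*2288 ≡ 1074 (mod 2950).
The smallest non-negative solution is k = 1074.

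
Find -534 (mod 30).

6

-534 = -18×30 + 6, so -534 ≡ 6 (mod 30).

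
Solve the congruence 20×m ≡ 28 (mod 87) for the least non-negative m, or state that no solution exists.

71

gcd(20, 87) = 1, so a unique solution mod 87 exists.
20⁻¹ ≡ 74 (mod 87).
m ≡ 74×28 ≡ 71 (mod 87).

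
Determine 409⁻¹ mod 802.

Apply the Euclidean algorithm and back-substitute:
802 = 1·409 + 393
409 = 1·393 + 16
393 = 24·16 + 9
16 = 1·9 + 7
9 = 1·7 + 2
7 = 3·2 + 1
2 = 2·1 + 0
gcd(409, 802) = 1, so the inverse exists.
Bézout: 1 = −179·802 + 351·409.
So 409⁻¹ ≡ 351 (mod 802).

351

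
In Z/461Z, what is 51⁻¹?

Run the extended Euclidean algorithm:
461 = 9·51 + 2
51 = 25·2 + 1
2 = 2·1 + 0
gcd(51, 461) = 1, so the inverse exists.
Back-substitute for 1:
1 = 1·51 − 25·2
  = −25·461 + 226·51
So 51⁻¹ ≡ 226 (mod 461).

226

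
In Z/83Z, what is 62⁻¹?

Apply the Euclidean algorithm and back-substitute:
83 = 1·62 + 21
62 = 2·21 + 20
21 = 1·20 + 1
20 = 20·1 + 0
gcd(62, 83) = 1, so the inverse exists.
Back-substitute for 1:
1 = 1·21 − 1·20
  = −1·62 + 3·21
  = 3·83 − 4·62
So 62⁻¹ ≡ −4 ≡ 79 (mod 83).

79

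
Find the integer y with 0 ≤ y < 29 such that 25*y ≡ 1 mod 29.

29 = 1×25 + 4
25 = 6×4 + 1
4 = 4×1 + 0
gcd(25, 29) = 1, so the inverse exists.
Back-substitute for 1:
1 = 1×25 − 6×4
  = −6×29 + 7×25
So 25⁻¹ ≡ 7 (mod 29).

7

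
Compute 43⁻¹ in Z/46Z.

Apply the Euclidean algorithm and back-substitute:
46 = 1*43 + 3
43 = 14*3 + 1
3 = 3*1 + 0
gcd(43, 46) = 1, so the inverse exists.
Back-substitute for 1:
1 = 1*43 − 14*3
  = −14*46 + 15*43
So 43⁻¹ ≡ 15 (mod 46).

15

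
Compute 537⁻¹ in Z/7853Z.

7853 = 14*537 + 335
537 = 1*335 + 202
335 = 1*202 + 133
202 = 1*133 + 69
133 = 1*69 + 64
69 = 1*64 + 5
64 = 12*5 + 4
5 = 1*4 + 1
4 = 4*1 + 0
gcd(537, 7853) = 1, so the inverse exists.
Bézout: 1 = −109*7853 + 1594*537.
So 537⁻¹ ≡ 1594 (mod 7853).

1594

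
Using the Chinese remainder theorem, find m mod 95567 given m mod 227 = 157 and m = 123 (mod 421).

22857

227⁻¹ mod 421: 227*319 ≡ 1 (mod 421), so 227⁻¹ ≡ 319.
m = 157 + 227*((123 − 157)*319 mod 421) = 157 + 227*100 = 22857.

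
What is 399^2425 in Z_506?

177

Using repeated squaring:
399^1 ≡ 399 (mod 506)
399^2 ≡ 399^2 = 159201 ≡ 317 (mod 506)
399^4 ≡ 317^2 = 100489 ≡ 301 (mod 506)
399^8 ≡ 301^2 = 90601 ≡ 27 (mod 506)
399^16 ≡ 27^2 = 729 ≡ 223 (mod 506)
399^32 ≡ 223^2 = 49729 ≡ 141 (mod 506)
399^64 ≡ 141^2 = 19881 ≡ 147 (mod 506)
399^128 ≡ 147^2 = 21609 ≡ 357 (mod 506)
399^256 ≡ 357^2 = 127449 ≡ 443 (mod 506)
399^512 ≡ 443^2 = 196249 ≡ 427 (mod 506)
399^1024 ≡ 427^2 = 182329 ≡ 169 (mod 506)
399^2048 ≡ 169^2 = 28561 ≡ 225 (mod 506)
399^2425 = 399^2048 * 399^256 * 399^64 * 399^32 * 399^16 * 399^8 * 399^1 ≡ 225 * 443 * 147 * 141 * 223 * 27 * 399 (mod 506).
Accumulate the product:
225 * 443 = 99675 ≡ 499
499 * 147 = 73353 ≡ 489
489 * 141 = 68949 ≡ 133
133 * 223 = 29659 ≡ 311
311 * 27 = 8397 ≡ 301
301 * 399 = 120099 ≡ 177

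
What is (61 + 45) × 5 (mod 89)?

61 + 45 = 106 ≡ 17 (mod 89)
17 × 5 = 85

85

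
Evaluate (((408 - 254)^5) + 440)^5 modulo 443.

408 - 254 = 154
(154)^5 ≡ 8 (mod 443)
8 + 440 = 448 ≡ 5 (mod 443)
(5)^5 ≡ 24 (mod 443)

24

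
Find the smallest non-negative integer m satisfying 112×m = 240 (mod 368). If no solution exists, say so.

12

gcd(112, 368) = 16, and 16 | 240, so solutions exist.
Divide through by 16: 7×m ≡ 15 mod 23.
7⁻¹ ≡ 10 (mod 23).
m ≡ 10×15 ≡ 12 (mod 23).
The smallest non-negative solution is m = 12.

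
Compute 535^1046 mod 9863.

4027

1046 in binary is 10000010110, i.e. 1046 = 1024 + 16 + 4 + 2.
535^1 ≡ 535 (mod 9863)
535^2 ≡ 535^2 = 286225 ≡ 198 (mod 9863)
535^4 ≡ 198^2 = 39204 ≡ 9615 (mod 9863)
535^8 ≡ 9615^2 = 92448225 ≡ 2326 (mod 9863)
535^16 ≡ 2326^2 = 5410276 ≡ 5352 (mod 9863)
535^32 ≡ 5352^2 = 28643904 ≡ 1752 (mod 9863)
535^64 ≡ 1752^2 = 3069504 ≡ 2111 (mod 9863)
535^128 ≡ 2111^2 = 4456321 ≡ 8108 (mod 9863)
535^256 ≡ 8108^2 = 65739664 ≡ 2769 (mod 9863)
535^512 ≡ 2769^2 = 7667361 ≡ 3810 (mod 9863)
535^1024 ≡ 3810^2 = 14516100 ≡ 7627 (mod 9863)
535^1046 = 535^1024 · 535^16 · 535^4 · 535^2 ≡ 7627 · 5352 · 9615 · 198 (mod 9863).
Accumulate the product:
7627 · 5352 = 40819704 ≡ 6610
6610 · 9615 = 63555150 ≡ 7841
7841 · 198 = 1552518 ≡ 4027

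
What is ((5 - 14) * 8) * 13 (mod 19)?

14

5 - 14 = -9 ≡ 10 (mod 19)
10 * 8 = 80 ≡ 4 (mod 19)
4 * 13 = 52 ≡ 14 (mod 19)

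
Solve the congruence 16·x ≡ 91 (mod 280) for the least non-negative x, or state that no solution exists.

gcd(16, 280) = 8, and 8 does not divide 91.
So the congruence has no solution.

no solution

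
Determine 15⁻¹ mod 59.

59 = 3·15 + 14
15 = 1·14 + 1
14 = 14·1 + 0
gcd(15, 59) = 1, so the inverse exists.
Back-substitute for 1:
1 = 1·15 − 1·14
  = −1·59 + 4·15
So 15⁻¹ ≡ 4 (mod 59).

4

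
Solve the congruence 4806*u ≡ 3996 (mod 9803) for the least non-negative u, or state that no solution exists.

882

gcd(4806, 9803) = 1, so a unique solution mod 9803 exists.
4806⁻¹ ≡ 1899 (mod 9803).
u ≡ 1899*3996 ≡ 882 (mod 9803).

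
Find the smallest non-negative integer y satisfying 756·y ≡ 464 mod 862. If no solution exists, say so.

142

gcd(756, 862) = 2, and 2 | 464, so solutions exist.
Divide through by 2: 378·y = 232 (mod 431).
378⁻¹ ≡ 309 (mod 431).
y ≡ 309·232 ≡ 142 (mod 431).
The smallest non-negative solution is y = 142.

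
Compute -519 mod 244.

-519 = -3*244 + 213, so -519 ≡ 213 (mod 244).

213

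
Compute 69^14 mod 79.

By square-and-multiply:
14 in binary is 1110, i.e. 14 = 8 + 4 + 2.
69^1 ≡ 69 (mod 79)
69^2 ≡ 69^2 = 4761 ≡ 21 (mod 79)
69^4 ≡ 21^2 = 441 ≡ 46 (mod 79)
69^8 ≡ 46^2 = 2116 ≡ 62 (mod 79)
69^14 = 69^8 * 69^4 * 69^2 ≡ 62 * 46 * 21 (mod 79).
Accumulate the product:
62 * 46 = 2852 ≡ 8
8 * 21 = 168 ≡ 10

10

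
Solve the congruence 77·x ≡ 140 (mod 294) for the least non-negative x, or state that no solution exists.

gcd(77, 294) = 7, and 7 | 140, so solutions exist.
Divide through by 7: 11·x ≡ 20 mod 42.
11⁻¹ ≡ 23 (mod 42).
x ≡ 23·20 ≡ 40 (mod 42).
The smallest non-negative solution is x = 40.

40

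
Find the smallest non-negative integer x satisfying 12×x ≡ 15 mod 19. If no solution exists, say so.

gcd(12, 19) = 1, so a unique solution mod 19 exists.
12⁻¹ ≡ 8 (mod 19).
x ≡ 8×15 ≡ 6 (mod 19).

6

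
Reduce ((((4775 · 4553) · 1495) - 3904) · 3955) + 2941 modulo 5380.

4775 · 4553 = 21740575 ≡ 5375 (mod 5380)
5375 · 1495 = 8035625 ≡ 3285 (mod 5380)
3285 - 3904 = -619 ≡ 4761 (mod 5380)
4761 · 3955 = 18829755 ≡ 5135 (mod 5380)
5135 + 2941 = 8076 ≡ 2696 (mod 5380)

2696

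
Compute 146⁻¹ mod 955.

By the extended Euclidean algorithm:
955 = 6·146 + 79
146 = 1·79 + 67
79 = 1·67 + 12
67 = 5·12 + 7
12 = 1·7 + 5
7 = 1·5 + 2
5 = 2·2 + 1
2 = 2·1 + 0
gcd(146, 955) = 1, so the inverse exists.
Bézout: 1 = 61·955 − 399·146.
So 146⁻¹ ≡ −399 ≡ 556 (mod 955).

556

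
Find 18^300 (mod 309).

By square-and-multiply:
300 in binary is 100101100, i.e. 300 = 256 + 32 + 8 + 4.
18^1 ≡ 18 (mod 309)
18^2 ≡ 18^2 = 324 ≡ 15 (mod 309)
18^4 ≡ 15^2 = 225 (mod 309)
18^8 ≡ 225^2 = 50625 ≡ 258 (mod 309)
18^16 ≡ 258^2 = 66564 ≡ 129 (mod 309)
18^32 ≡ 129^2 = 16641 ≡ 264 (mod 309)
18^64 ≡ 264^2 = 69696 ≡ 171 (mod 309)
18^128 ≡ 171^2 = 29241 ≡ 195 (mod 309)
18^256 ≡ 195^2 = 38025 ≡ 18 (mod 309)
18^300 = 18^256 * 18^32 * 18^8 * 18^4 ≡ 18 * 264 * 258 * 225 (mod 309).
Accumulate the product:
18 * 264 = 4752 ≡ 117
117 * 258 = 30186 ≡ 213
213 * 225 = 47925 ≡ 30

30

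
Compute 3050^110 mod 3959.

515

Using repeated squaring:
110 in binary is 1101110, i.e. 110 = 64 + 32 + 8 + 4 + 2.
3050^1 ≡ 3050 (mod 3959)
3050^2 ≡ 3050^2 = 9302500 ≡ 2809 (mod 3959)
3050^4 ≡ 2809^2 = 7890481 ≡ 194 (mod 3959)
3050^8 ≡ 194^2 = 37636 ≡ 2005 (mod 3959)
3050^16 ≡ 2005^2 = 4020025 ≡ 1640 (mod 3959)
3050^32 ≡ 1640^2 = 2689600 ≡ 1439 (mod 3959)
3050^64 ≡ 1439^2 = 2070721 ≡ 164 (mod 3959)
3050^110 = 3050^64 * 3050^32 * 3050^8 * 3050^4 * 3050^2 ≡ 164 * 1439 * 2005 * 194 * 2809 (mod 3959).
Accumulate the product:
164 * 1439 = 235996 ≡ 2415
2415 * 2005 = 4842075 ≡ 218
218 * 194 = 42292 ≡ 2702
2702 * 2809 = 7589918 ≡ 515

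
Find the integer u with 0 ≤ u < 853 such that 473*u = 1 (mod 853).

532

853 = 1·473 + 380
473 = 1·380 + 93
380 = 4·93 + 8
93 = 11·8 + 5
8 = 1·5 + 3
5 = 1·3 + 2
3 = 1·2 + 1
2 = 2·1 + 0
gcd(473, 853) = 1, so the inverse exists.
Back-substitute for 1:
1 = 1·3 − 1·2
  = −1·5 + 2·3
  = 2·8 − 3·5
  = −3·93 + 35·8
  = 35·380 − 143·93
  = −143·473 + 178·380
  = 178·853 − 321·473
So 473⁻¹ ≡ −321 ≡ 532 (mod 853).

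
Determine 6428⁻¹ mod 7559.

4244

7559 = 1*6428 + 1131
6428 = 5*1131 + 773
1131 = 1*773 + 358
773 = 2*358 + 57
358 = 6*57 + 16
57 = 3*16 + 9
16 = 1*9 + 7
9 = 1*7 + 2
7 = 3*2 + 1
2 = 2*1 + 0
gcd(6428, 7559) = 1, so the inverse exists.
Bézout: 1 = 2819*7559 − 3315*6428.
So 6428⁻¹ ≡ −3315 ≡ 4244 (mod 7559).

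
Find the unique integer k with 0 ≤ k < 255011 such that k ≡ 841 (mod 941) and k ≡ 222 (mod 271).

941⁻¹ mod 271: 941·36 ≡ 1 (mod 271), so 941⁻¹ ≡ 36.
k = 841 + 941·((222 − 841)·36 mod 271) = 841 + 941·209 = 197510.

197510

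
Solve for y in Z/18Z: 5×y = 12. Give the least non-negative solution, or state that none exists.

gcd(5, 18) = 1, so a unique solution mod 18 exists.
5⁻¹ ≡ 11 (mod 18).
y ≡ 11×12 ≡ 6 (mod 18).

6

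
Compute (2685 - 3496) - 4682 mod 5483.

5473

2685 - 3496 = -811 ≡ 4672 (mod 5483)
4672 - 4682 = -10 ≡ 5473 (mod 5483)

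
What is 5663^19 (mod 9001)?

19 in binary is 10011, i.e. 19 = 16 + 2 + 1.
5663^1 ≡ 5663 (mod 9001)
5663^2 ≡ 5663^2 = 32069569 ≡ 8007 (mod 9001)
5663^4 ≡ 8007^2 = 64112049 ≡ 6927 (mod 9001)
5663^8 ≡ 6927^2 = 47983329 ≡ 7999 (mod 9001)
5663^16 ≡ 7999^2 = 63984001 ≡ 4893 (mod 9001)
5663^19 = 5663^16 * 5663^2 * 5663^1 ≡ 4893 * 8007 * 5663 (mod 9001).
Accumulate the product:
4893 * 8007 = 39178251 ≡ 5899
5899 * 5663 = 33406037 ≡ 3326

3326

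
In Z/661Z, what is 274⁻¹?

427

By the extended Euclidean algorithm:
661 = 2·274 + 113
274 = 2·113 + 48
113 = 2·48 + 17
48 = 2·17 + 14
17 = 1·14 + 3
14 = 4·3 + 2
3 = 1·2 + 1
2 = 2·1 + 0
gcd(274, 661) = 1, so the inverse exists.
Back-substitute for 1:
1 = 1·3 − 1·2
  = −1·14 + 5·3
  = 5·17 − 6·14
  = −6·48 + 17·17
  = 17·113 − 40·48
  = −40·274 + 97·113
  = 97·661 − 234·274
So 274⁻¹ ≡ −234 ≡ 427 (mod 661).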